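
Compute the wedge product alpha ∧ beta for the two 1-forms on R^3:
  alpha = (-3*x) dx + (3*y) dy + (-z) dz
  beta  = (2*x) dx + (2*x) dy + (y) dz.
alpha ∧ beta = (-6*x*(x + y)) dx ∧ dy + (x*(-3*y + 2*z)) dx ∧ dz + (2*x*z + 3*y^2) dy ∧ dz

Distribute the wedge, using dx_i ∧ dx_j = -dx_j ∧ dx_i and dx_i ∧ dx_i = 0. For each pair (i, j) with i < j, the coefficient of dx_i ∧ dx_j in alpha ∧ beta is (alpha_i * beta_j - alpha_j * beta_i). Collecting: alpha ∧ beta = (-6*x*(x + y)) dx ∧ dy + (x*(-3*y + 2*z)) dx ∧ dz + (2*x*z + 3*y^2) dy ∧ dz.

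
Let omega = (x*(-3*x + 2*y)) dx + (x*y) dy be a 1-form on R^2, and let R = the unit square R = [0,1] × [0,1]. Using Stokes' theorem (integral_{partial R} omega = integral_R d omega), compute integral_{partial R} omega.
integral_(partial R) omega = -1/2

Stokes: integral_partial_R omega = integral_R d omega with d omega = (∂Q/∂x - ∂P/∂y) dx ∧ dy.
  ∂Q/∂x = y
  ∂P/∂y = 2*x
  integrand = ∂Q/∂x - ∂P/∂y = -2*x + y.
Integrating over R: integral_0^1 integral_0^1 (-2*x + y) dx dy = -1/2.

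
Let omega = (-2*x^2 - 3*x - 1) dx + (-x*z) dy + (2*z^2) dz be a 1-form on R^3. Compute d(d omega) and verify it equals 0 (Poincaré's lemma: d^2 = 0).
d(d omega) = 0

Step 1: d omega = sum_{i<j} (∂f_j/∂x_i - ∂f_i/∂x_j) dx_i ∧ dx_j:
  coeff of dx ∧ dy: -z
  coeff of dx ∧ dz: 0
  coeff of dy ∧ dz: x
Step 2: Apply d again to each 2-form coefficient. The only possible 3-form in R^3 is dx ∧ dy ∧ dz, with coefficient
  ∂(coeff of dy∧dz)/∂x - ∂(coeff of dx∧dz)/∂y + ∂(coeff of dx∧dy)/∂z
  = ∂/∂x (x) - ∂/∂y (0) + ∂/∂z (-z).
Each of these terms simplifies to sums of mixed partials that cancel in pairs. The result is 0 (by equality of mixed partials for smooth functions — Schwarz / Clairaut).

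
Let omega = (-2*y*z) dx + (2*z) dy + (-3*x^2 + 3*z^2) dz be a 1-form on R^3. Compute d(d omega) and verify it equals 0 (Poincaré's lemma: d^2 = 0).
d(d omega) = 0

Step 1: d omega = sum_{i<j} (∂f_j/∂x_i - ∂f_i/∂x_j) dx_i ∧ dx_j:
  coeff of dx ∧ dy: 2*z
  coeff of dx ∧ dz: -6*x + 2*y
  coeff of dy ∧ dz: -2
Step 2: Apply d again to each 2-form coefficient. The only possible 3-form in R^3 is dx ∧ dy ∧ dz, with coefficient
  ∂(coeff of dy∧dz)/∂x - ∂(coeff of dx∧dz)/∂y + ∂(coeff of dx∧dy)/∂z
  = ∂/∂x (-2) - ∂/∂y (-6*x + 2*y) + ∂/∂z (2*z).
Each of these terms simplifies to sums of mixed partials that cancel in pairs. The result is 0 (by equality of mixed partials for smooth functions — Schwarz / Clairaut).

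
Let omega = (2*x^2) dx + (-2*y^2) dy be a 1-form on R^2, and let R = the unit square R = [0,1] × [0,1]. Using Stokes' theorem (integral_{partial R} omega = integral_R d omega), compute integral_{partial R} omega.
integral_(partial R) omega = 0

Stokes: integral_partial_R omega = integral_R d omega with d omega = (∂Q/∂x - ∂P/∂y) dx ∧ dy.
  ∂Q/∂x = 0
  ∂P/∂y = 0
  integrand = ∂Q/∂x - ∂P/∂y = 0.
Integrating over R: integral_0^1 integral_0^1 (0) dx dy = 0.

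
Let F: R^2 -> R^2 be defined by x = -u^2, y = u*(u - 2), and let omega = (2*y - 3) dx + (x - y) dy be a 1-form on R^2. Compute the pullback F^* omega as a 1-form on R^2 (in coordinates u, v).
F^* omega = (2*u*(-4*u^2 + 8*u + 1)) du

Using F^*(f dg) = (f ∘ F) d(g ∘ F), substitute each coordinate x_i by F_i(u, v) in f_i, and replace dx_i by d F_i = (∂F_i/∂u) du + (∂F_i/∂v) dv.
  For the x component: f_1(F) = 2*u^2 - 4*u - 3; d F_1 = (-2*u) du + (0) dv
  For the y component: f_2(F) = 2*u*(1 - u); d F_2 = (2*u - 2) du + (0) dv
Combining and collecting du, dv coefficients:
  coeff of du: 2*u*(-4*u^2 + 8*u + 1)
  coeff of dv: 0
F^* omega = (2*u*(-4*u^2 + 8*u + 1)) du.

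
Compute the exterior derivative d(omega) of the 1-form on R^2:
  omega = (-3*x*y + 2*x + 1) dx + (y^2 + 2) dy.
d(omega) = (3*x) dx ∧ dy

For a 1-form omega = sum_i f_i dx_i, the exterior derivative is
  d(omega) = sum_{i < j} (∂f_j/∂x_i - ∂f_i/∂x_j) dx_i ∧ dx_j.
  coefficient of dx ∧ dy: ∂f_2/∂x - ∂f_1/∂y = ∂(y^2 + 2)/∂x - ∂(-3*x*y + 2*x + 1)/∂y = 3*x
Assembling: d(omega) = (3*x) dx ∧ dy.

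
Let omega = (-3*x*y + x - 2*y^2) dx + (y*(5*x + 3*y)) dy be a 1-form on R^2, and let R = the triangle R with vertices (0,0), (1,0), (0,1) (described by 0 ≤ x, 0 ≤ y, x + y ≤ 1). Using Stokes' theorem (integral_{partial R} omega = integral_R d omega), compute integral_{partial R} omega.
integral_(partial R) omega = 2

Stokes: integral_partial_R omega = integral_R d omega with d omega = (∂Q/∂x - ∂P/∂y) dx ∧ dy.
  ∂Q/∂x = 5*y
  ∂P/∂y = -3*x - 4*y
  integrand = ∂Q/∂x - ∂P/∂y = 3*x + 9*y.
Integrating over R: integral_0^1 integral_0^{1-x} (3*x + 9*y) dy dx = 2.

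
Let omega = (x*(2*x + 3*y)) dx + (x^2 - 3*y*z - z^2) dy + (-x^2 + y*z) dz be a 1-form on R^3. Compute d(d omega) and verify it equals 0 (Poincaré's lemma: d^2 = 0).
d(d omega) = 0

Step 1: d omega = sum_{i<j} (∂f_j/∂x_i - ∂f_i/∂x_j) dx_i ∧ dx_j:
  coeff of dx ∧ dy: -x
  coeff of dx ∧ dz: -2*x
  coeff of dy ∧ dz: 3*y + 3*z
Step 2: Apply d again to each 2-form coefficient. The only possible 3-form in R^3 is dx ∧ dy ∧ dz, with coefficient
  ∂(coeff of dy∧dz)/∂x - ∂(coeff of dx∧dz)/∂y + ∂(coeff of dx∧dy)/∂z
  = ∂/∂x (3*y + 3*z) - ∂/∂y (-2*x) + ∂/∂z (-x).
Each of these terms simplifies to sums of mixed partials that cancel in pairs. The result is 0 (by equality of mixed partials for smooth functions — Schwarz / Clairaut).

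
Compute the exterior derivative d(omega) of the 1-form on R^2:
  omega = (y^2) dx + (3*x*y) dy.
d(omega) = (y) dx ∧ dy

For a 1-form omega = sum_i f_i dx_i, the exterior derivative is
  d(omega) = sum_{i < j} (∂f_j/∂x_i - ∂f_i/∂x_j) dx_i ∧ dx_j.
  coefficient of dx ∧ dy: ∂f_2/∂x - ∂f_1/∂y = ∂(3*x*y)/∂x - ∂(y^2)/∂y = y
Assembling: d(omega) = (y) dx ∧ dy.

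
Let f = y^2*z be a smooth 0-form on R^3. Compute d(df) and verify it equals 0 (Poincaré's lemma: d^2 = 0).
d(df) = 0

Step 1: df = sum_i (∂f/∂x_i) dx_i = (0) dx + (2*y*z) dy + (y^2) dz.
Step 2: Apply d again. Using the 1-form formula, the coefficient of dx ∧ dy in d(df) is ∂^2 f/∂x ∂y - ∂^2 f/∂y ∂x = (0) - (0) = 0 (equality of mixed partials for smooth f).
Similarly for dx ∧ dz and dy ∧ dz — all coefficients vanish. So d(df) = 0.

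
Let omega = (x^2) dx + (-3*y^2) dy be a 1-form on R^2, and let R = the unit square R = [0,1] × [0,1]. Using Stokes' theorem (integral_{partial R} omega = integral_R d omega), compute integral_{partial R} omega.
integral_(partial R) omega = 0

Stokes: integral_partial_R omega = integral_R d omega with d omega = (∂Q/∂x - ∂P/∂y) dx ∧ dy.
  ∂Q/∂x = 0
  ∂P/∂y = 0
  integrand = ∂Q/∂x - ∂P/∂y = 0.
Integrating over R: integral_0^1 integral_0^1 (0) dx dy = 0.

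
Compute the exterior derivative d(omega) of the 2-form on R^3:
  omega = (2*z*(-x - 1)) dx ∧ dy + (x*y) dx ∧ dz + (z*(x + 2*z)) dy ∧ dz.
d(omega) = (-3*x + z - 2) dx ∧ dy ∧ dz

For a 2-form omega = sum_{i<j} g_{ij} dx_i ∧ dx_j, the exterior derivative is
  d(omega) = sum_{i<j} d(g_{ij}) ∧ dx_i ∧ dx_j = sum_{i<j, k} (∂g_{ij}/∂x_k) dx_k ∧ dx_i ∧ dx_j.
Expand each term, using dx_k ∧ dx_i ∧ dx_j = sgn(permutation) dx_{(a)} ∧ dx_{(b)} ∧ dx_{(c)} with (a < b < c) sorted:
  d(2*z*(-x - 1)) includes (∂/∂z)(2*z*(-x - 1)) dz = (-2*x - 2) dz, which multiplied by dx ∧ dy gives (-2*x - 2) dx ∧ dy ∧ dz
  d(x*y) includes (∂/∂y)(x*y) dy = (x) dy, which multiplied by dx ∧ dz gives (-x) dx ∧ dy ∧ dz
  d(z*(x + 2*z)) includes (∂/∂x)(z*(x + 2*z)) dx = (z) dx, which multiplied by dy ∧ dz gives (z) dx ∧ dy ∧ dz
Collecting like 3-forms: d(omega) = (-3*x + z - 2) dx ∧ dy ∧ dz.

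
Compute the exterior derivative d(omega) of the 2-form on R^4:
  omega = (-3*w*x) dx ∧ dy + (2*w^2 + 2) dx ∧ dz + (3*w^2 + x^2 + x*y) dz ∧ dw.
d(omega) = (-3*x) dx ∧ dy ∧ dw + (4*w + 2*x + y) dx ∧ dz ∧ dw + (x) dy ∧ dz ∧ dw

For a 2-form omega = sum_{i<j} g_{ij} dx_i ∧ dx_j, the exterior derivative is
  d(omega) = sum_{i<j} d(g_{ij}) ∧ dx_i ∧ dx_j = sum_{i<j, k} (∂g_{ij}/∂x_k) dx_k ∧ dx_i ∧ dx_j.
Expand each term, using dx_k ∧ dx_i ∧ dx_j = sgn(permutation) dx_{(a)} ∧ dx_{(b)} ∧ dx_{(c)} with (a < b < c) sorted:
  d(-3*w*x) includes (∂/∂w)(-3*w*x) dw = (-3*x) dw, which multiplied by dx ∧ dy gives (-3*x) dx ∧ dy ∧ dw
  d(2*w^2 + 2) includes (∂/∂w)(2*w^2 + 2) dw = (4*w) dw, which multiplied by dx ∧ dz gives (4*w) dx ∧ dz ∧ dw
  d(3*w^2 + x^2 + x*y) includes (∂/∂x)(3*w^2 + x^2 + x*y) dx = (2*x + y) dx, which multiplied by dz ∧ dw gives (2*x + y) dx ∧ dz ∧ dw
  d(3*w^2 + x^2 + x*y) includes (∂/∂y)(3*w^2 + x^2 + x*y) dy = (x) dy, which multiplied by dz ∧ dw gives (x) dy ∧ dz ∧ dw
Collecting like 3-forms: d(omega) = (-3*x) dx ∧ dy ∧ dw + (4*w + 2*x + y) dx ∧ dz ∧ dw + (x) dy ∧ dz ∧ dw.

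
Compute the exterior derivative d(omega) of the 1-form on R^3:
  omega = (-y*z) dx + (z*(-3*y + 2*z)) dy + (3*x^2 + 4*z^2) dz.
d(omega) = (z) dx ∧ dy + (6*x + y) dx ∧ dz + (3*y - 4*z) dy ∧ dz

For a 1-form omega = sum_i f_i dx_i, the exterior derivative is
  d(omega) = sum_{i < j} (∂f_j/∂x_i - ∂f_i/∂x_j) dx_i ∧ dx_j.
  coefficient of dx ∧ dy: ∂f_2/∂x - ∂f_1/∂y = ∂(z*(-3*y + 2*z))/∂x - ∂(-y*z)/∂y = z
  coefficient of dx ∧ dz: ∂f_3/∂x - ∂f_1/∂z = ∂(3*x^2 + 4*z^2)/∂x - ∂(-y*z)/∂z = 6*x + y
  coefficient of dy ∧ dz: ∂f_3/∂y - ∂f_2/∂z = ∂(3*x^2 + 4*z^2)/∂y - ∂(z*(-3*y + 2*z))/∂z = 3*y - 4*z
Assembling: d(omega) = (z) dx ∧ dy + (6*x + y) dx ∧ dz + (3*y - 4*z) dy ∧ dz.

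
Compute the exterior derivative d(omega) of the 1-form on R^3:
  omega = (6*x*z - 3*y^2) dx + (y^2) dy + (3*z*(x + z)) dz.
d(omega) = (6*y) dx ∧ dy + (-6*x + 3*z) dx ∧ dz

For a 1-form omega = sum_i f_i dx_i, the exterior derivative is
  d(omega) = sum_{i < j} (∂f_j/∂x_i - ∂f_i/∂x_j) dx_i ∧ dx_j.
  coefficient of dx ∧ dy: ∂f_2/∂x - ∂f_1/∂y = ∂(y^2)/∂x - ∂(6*x*z - 3*y^2)/∂y = 6*y
  coefficient of dx ∧ dz: ∂f_3/∂x - ∂f_1/∂z = ∂(3*z*(x + z))/∂x - ∂(6*x*z - 3*y^2)/∂z = -6*x + 3*z
Assembling: d(omega) = (6*y) dx ∧ dy + (-6*x + 3*z) dx ∧ dz.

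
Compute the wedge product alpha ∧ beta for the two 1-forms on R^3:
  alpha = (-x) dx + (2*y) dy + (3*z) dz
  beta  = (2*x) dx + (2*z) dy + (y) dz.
alpha ∧ beta = (-2*x*(2*y + z)) dx ∧ dy + (-x*(y + 6*z)) dx ∧ dz + (2*y^2 - 6*z^2) dy ∧ dz

Distribute the wedge, using dx_i ∧ dx_j = -dx_j ∧ dx_i and dx_i ∧ dx_i = 0. For each pair (i, j) with i < j, the coefficient of dx_i ∧ dx_j in alpha ∧ beta is (alpha_i * beta_j - alpha_j * beta_i). Collecting: alpha ∧ beta = (-2*x*(2*y + z)) dx ∧ dy + (-x*(y + 6*z)) dx ∧ dz + (2*y^2 - 6*z^2) dy ∧ dz.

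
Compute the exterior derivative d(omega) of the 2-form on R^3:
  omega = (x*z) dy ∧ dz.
d(omega) = (z) dx ∧ dy ∧ dz

For a 2-form omega = sum_{i<j} g_{ij} dx_i ∧ dx_j, the exterior derivative is
  d(omega) = sum_{i<j} d(g_{ij}) ∧ dx_i ∧ dx_j = sum_{i<j, k} (∂g_{ij}/∂x_k) dx_k ∧ dx_i ∧ dx_j.
Expand each term, using dx_k ∧ dx_i ∧ dx_j = sgn(permutation) dx_{(a)} ∧ dx_{(b)} ∧ dx_{(c)} with (a < b < c) sorted:
  d(x*z) includes (∂/∂x)(x*z) dx = (z) dx, which multiplied by dy ∧ dz gives (z) dx ∧ dy ∧ dz
Collecting like 3-forms: d(omega) = (z) dx ∧ dy ∧ dz.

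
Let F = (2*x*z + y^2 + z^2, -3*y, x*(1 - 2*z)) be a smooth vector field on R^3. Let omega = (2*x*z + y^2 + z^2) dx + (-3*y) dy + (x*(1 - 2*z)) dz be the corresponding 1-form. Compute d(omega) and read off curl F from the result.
d(omega) = (0) dy ∧ dz + (2*x + 4*z - 1) dz ∧ dx + (-2*y) dx ∧ dy; curl F = (0, 2*x + 4*z - 1, -2*y)

d omega = sum_{i<j} (∂f_j/∂x_i - ∂f_i/∂x_j) dx_i ∧ dx_j. Under the identification (dy ∧ dz, dz ∧ dx, dx ∧ dy) ↔ (e_x, e_y, e_z), the coefficients are exactly the components of curl F. Compute:
  ∂R/∂y - ∂Q/∂z = (0) - (0) = 0
  ∂P/∂z - ∂R/∂x = (2*x + 2*z) - (1 - 2*z) = 2*x + 4*z - 1
  ∂Q/∂x - ∂P/∂y = (0) - (2*y) = -2*y.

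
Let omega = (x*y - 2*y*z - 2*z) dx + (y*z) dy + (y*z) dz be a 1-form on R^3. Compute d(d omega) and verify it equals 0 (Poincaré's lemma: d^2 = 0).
d(d omega) = 0

Step 1: d omega = sum_{i<j} (∂f_j/∂x_i - ∂f_i/∂x_j) dx_i ∧ dx_j:
  coeff of dx ∧ dy: -x + 2*z
  coeff of dx ∧ dz: 2*y + 2
  coeff of dy ∧ dz: -y + z
Step 2: Apply d again to each 2-form coefficient. The only possible 3-form in R^3 is dx ∧ dy ∧ dz, with coefficient
  ∂(coeff of dy∧dz)/∂x - ∂(coeff of dx∧dz)/∂y + ∂(coeff of dx∧dy)/∂z
  = ∂/∂x (-y + z) - ∂/∂y (2*y + 2) + ∂/∂z (-x + 2*z).
Each of these terms simplifies to sums of mixed partials that cancel in pairs. The result is 0 (by equality of mixed partials for smooth functions — Schwarz / Clairaut).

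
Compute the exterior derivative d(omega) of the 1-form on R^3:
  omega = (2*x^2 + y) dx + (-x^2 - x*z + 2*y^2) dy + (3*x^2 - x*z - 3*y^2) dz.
d(omega) = (-2*x - z - 1) dx ∧ dy + (6*x - z) dx ∧ dz + (x - 6*y) dy ∧ dz

For a 1-form omega = sum_i f_i dx_i, the exterior derivative is
  d(omega) = sum_{i < j} (∂f_j/∂x_i - ∂f_i/∂x_j) dx_i ∧ dx_j.
  coefficient of dx ∧ dy: ∂f_2/∂x - ∂f_1/∂y = ∂(-x^2 - x*z + 2*y^2)/∂x - ∂(2*x^2 + y)/∂y = -2*x - z - 1
  coefficient of dx ∧ dz: ∂f_3/∂x - ∂f_1/∂z = ∂(3*x^2 - x*z - 3*y^2)/∂x - ∂(2*x^2 + y)/∂z = 6*x - z
  coefficient of dy ∧ dz: ∂f_3/∂y - ∂f_2/∂z = ∂(3*x^2 - x*z - 3*y^2)/∂y - ∂(-x^2 - x*z + 2*y^2)/∂z = x - 6*y
Assembling: d(omega) = (-2*x - z - 1) dx ∧ dy + (6*x - z) dx ∧ dz + (x - 6*y) dy ∧ dz.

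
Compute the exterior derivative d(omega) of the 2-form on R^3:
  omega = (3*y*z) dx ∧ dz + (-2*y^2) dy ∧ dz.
d(omega) = (-3*z) dx ∧ dy ∧ dz

For a 2-form omega = sum_{i<j} g_{ij} dx_i ∧ dx_j, the exterior derivative is
  d(omega) = sum_{i<j} d(g_{ij}) ∧ dx_i ∧ dx_j = sum_{i<j, k} (∂g_{ij}/∂x_k) dx_k ∧ dx_i ∧ dx_j.
Expand each term, using dx_k ∧ dx_i ∧ dx_j = sgn(permutation) dx_{(a)} ∧ dx_{(b)} ∧ dx_{(c)} with (a < b < c) sorted:
  d(3*y*z) includes (∂/∂y)(3*y*z) dy = (3*z) dy, which multiplied by dx ∧ dz gives (-3*z) dx ∧ dy ∧ dz
Collecting like 3-forms: d(omega) = (-3*z) dx ∧ dy ∧ dz.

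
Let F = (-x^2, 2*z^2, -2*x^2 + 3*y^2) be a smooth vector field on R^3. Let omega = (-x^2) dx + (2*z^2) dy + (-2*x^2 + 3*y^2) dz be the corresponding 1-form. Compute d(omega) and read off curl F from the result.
d(omega) = (6*y - 4*z) dy ∧ dz + (4*x) dz ∧ dx + (0) dx ∧ dy; curl F = (6*y - 4*z, 4*x, 0)

d omega = sum_{i<j} (∂f_j/∂x_i - ∂f_i/∂x_j) dx_i ∧ dx_j. Under the identification (dy ∧ dz, dz ∧ dx, dx ∧ dy) ↔ (e_x, e_y, e_z), the coefficients are exactly the components of curl F. Compute:
  ∂R/∂y - ∂Q/∂z = (6*y) - (4*z) = 6*y - 4*z
  ∂P/∂z - ∂R/∂x = (0) - (-4*x) = 4*x
  ∂Q/∂x - ∂P/∂y = (0) - (0) = 0.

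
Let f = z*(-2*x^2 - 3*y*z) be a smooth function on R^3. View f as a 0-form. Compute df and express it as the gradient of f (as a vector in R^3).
df = (-4*x*z) dx + (-3*z^2) dy + (-2*x^2 - 6*y*z) dz; grad f = (-4*x*z, -3*z^2, -2*x^2 - 6*y*z)

For a 0-form f, d f = (∂f/∂x) dx + (∂f/∂y) dy + (∂f/∂z) dz. The components of the vector representation are exactly the entries of grad f in Cartesian coordinates:
  ∂f/∂x = -4*x*z
  ∂f/∂y = -3*z^2
  ∂f/∂z = -2*x^2 - 6*y*z.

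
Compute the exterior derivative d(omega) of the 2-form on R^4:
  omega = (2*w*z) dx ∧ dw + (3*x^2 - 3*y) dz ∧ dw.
d(omega) = (-2*w + 6*x) dx ∧ dz ∧ dw + (-3) dy ∧ dz ∧ dw

For a 2-form omega = sum_{i<j} g_{ij} dx_i ∧ dx_j, the exterior derivative is
  d(omega) = sum_{i<j} d(g_{ij}) ∧ dx_i ∧ dx_j = sum_{i<j, k} (∂g_{ij}/∂x_k) dx_k ∧ dx_i ∧ dx_j.
Expand each term, using dx_k ∧ dx_i ∧ dx_j = sgn(permutation) dx_{(a)} ∧ dx_{(b)} ∧ dx_{(c)} with (a < b < c) sorted:
  d(2*w*z) includes (∂/∂z)(2*w*z) dz = (2*w) dz, which multiplied by dx ∧ dw gives (-2*w) dx ∧ dz ∧ dw
  d(3*x^2 - 3*y) includes (∂/∂x)(3*x^2 - 3*y) dx = (6*x) dx, which multiplied by dz ∧ dw gives (6*x) dx ∧ dz ∧ dw
  d(3*x^2 - 3*y) includes (∂/∂y)(3*x^2 - 3*y) dy = (-3) dy, which multiplied by dz ∧ dw gives (-3) dy ∧ dz ∧ dw
Collecting like 3-forms: d(omega) = (-2*w + 6*x) dx ∧ dz ∧ dw + (-3) dy ∧ dz ∧ dw.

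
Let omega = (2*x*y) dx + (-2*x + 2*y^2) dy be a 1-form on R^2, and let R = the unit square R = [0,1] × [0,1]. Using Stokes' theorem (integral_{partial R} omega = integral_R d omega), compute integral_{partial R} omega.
integral_(partial R) omega = -3

Stokes: integral_partial_R omega = integral_R d omega with d omega = (∂Q/∂x - ∂P/∂y) dx ∧ dy.
  ∂Q/∂x = -2
  ∂P/∂y = 2*x
  integrand = ∂Q/∂x - ∂P/∂y = -2*x - 2.
Integrating over R: integral_0^1 integral_0^1 (-2*x - 2) dx dy = -3.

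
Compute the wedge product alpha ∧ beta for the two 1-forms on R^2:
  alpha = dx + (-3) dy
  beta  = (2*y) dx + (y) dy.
alpha ∧ beta = (7*y) dx ∧ dy

Distribute the wedge, using dx_i ∧ dx_j = -dx_j ∧ dx_i and dx_i ∧ dx_i = 0. For each pair (i, j) with i < j, the coefficient of dx_i ∧ dx_j in alpha ∧ beta is (alpha_i * beta_j - alpha_j * beta_i). Collecting: alpha ∧ beta = (7*y) dx ∧ dy.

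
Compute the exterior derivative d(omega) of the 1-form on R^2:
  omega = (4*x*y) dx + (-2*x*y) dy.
d(omega) = (-4*x - 2*y) dx ∧ dy

For a 1-form omega = sum_i f_i dx_i, the exterior derivative is
  d(omega) = sum_{i < j} (∂f_j/∂x_i - ∂f_i/∂x_j) dx_i ∧ dx_j.
  coefficient of dx ∧ dy: ∂f_2/∂x - ∂f_1/∂y = ∂(-2*x*y)/∂x - ∂(4*x*y)/∂y = -4*x - 2*y
Assembling: d(omega) = (-4*x - 2*y) dx ∧ dy.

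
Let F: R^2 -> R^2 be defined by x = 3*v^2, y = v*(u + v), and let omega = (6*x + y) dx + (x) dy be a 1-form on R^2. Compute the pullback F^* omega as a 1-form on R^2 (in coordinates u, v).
F^* omega = (3*v^3) du + (v^2*(9*u + 120*v)) dv

Using F^*(f dg) = (f ∘ F) d(g ∘ F), substitute each coordinate x_i by F_i(u, v) in f_i, and replace dx_i by d F_i = (∂F_i/∂u) du + (∂F_i/∂v) dv.
  For the x component: f_1(F) = v*(u + 19*v); d F_1 = (0) du + (6*v) dv
  For the y component: f_2(F) = 3*v^2; d F_2 = (v) du + (u + 2*v) dv
Combining and collecting du, dv coefficients:
  coeff of du: 3*v^3
  coeff of dv: v^2*(9*u + 120*v)
F^* omega = (3*v^3) du + (v^2*(9*u + 120*v)) dv.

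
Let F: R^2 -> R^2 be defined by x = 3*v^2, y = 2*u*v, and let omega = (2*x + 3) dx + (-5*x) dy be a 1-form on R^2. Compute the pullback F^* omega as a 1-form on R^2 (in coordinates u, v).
F^* omega = (-30*v^3) du + (6*v*(-5*u*v + 6*v^2 + 3)) dv

Using F^*(f dg) = (f ∘ F) d(g ∘ F), substitute each coordinate x_i by F_i(u, v) in f_i, and replace dx_i by d F_i = (∂F_i/∂u) du + (∂F_i/∂v) dv.
  For the x component: f_1(F) = 6*v^2 + 3; d F_1 = (0) du + (6*v) dv
  For the y component: f_2(F) = -15*v^2; d F_2 = (2*v) du + (2*u) dv
Combining and collecting du, dv coefficients:
  coeff of du: -30*v^3
  coeff of dv: 6*v*(-5*u*v + 6*v^2 + 3)
F^* omega = (-30*v^3) du + (6*v*(-5*u*v + 6*v^2 + 3)) dv.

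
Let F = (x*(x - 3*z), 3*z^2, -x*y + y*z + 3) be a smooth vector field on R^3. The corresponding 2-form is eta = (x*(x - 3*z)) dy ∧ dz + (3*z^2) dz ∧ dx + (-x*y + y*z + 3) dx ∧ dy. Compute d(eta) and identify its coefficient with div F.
d(eta) = (2*x + y - 3*z) dx ∧ dy ∧ dz; div F = 2*x + y - 3*z

For a 2-form in R^3 of the form above, applying d gives a 3-form with coefficient ∂P/∂x + ∂Q/∂y + ∂R/∂z:
  ∂P/∂x = 2*x - 3*z
  ∂Q/∂y = 0
  ∂R/∂z = y
Sum = 2*x + y - 3*z, which is exactly div F.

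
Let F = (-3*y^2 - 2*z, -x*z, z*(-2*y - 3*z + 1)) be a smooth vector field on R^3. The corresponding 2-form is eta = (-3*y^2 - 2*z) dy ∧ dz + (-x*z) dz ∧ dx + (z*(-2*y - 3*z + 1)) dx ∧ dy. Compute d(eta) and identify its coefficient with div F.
d(eta) = (-2*y - 6*z + 1) dx ∧ dy ∧ dz; div F = -2*y - 6*z + 1

For a 2-form in R^3 of the form above, applying d gives a 3-form with coefficient ∂P/∂x + ∂Q/∂y + ∂R/∂z:
  ∂P/∂x = 0
  ∂Q/∂y = 0
  ∂R/∂z = -2*y - 6*z + 1
Sum = -2*y - 6*z + 1, which is exactly div F.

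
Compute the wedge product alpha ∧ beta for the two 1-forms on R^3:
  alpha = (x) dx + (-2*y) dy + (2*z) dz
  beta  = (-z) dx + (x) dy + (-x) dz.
alpha ∧ beta = (x^2 - 2*y*z) dx ∧ dy + (-x^2 + 2*z^2) dx ∧ dz + (2*x*(y - z)) dy ∧ dz

Distribute the wedge, using dx_i ∧ dx_j = -dx_j ∧ dx_i and dx_i ∧ dx_i = 0. For each pair (i, j) with i < j, the coefficient of dx_i ∧ dx_j in alpha ∧ beta is (alpha_i * beta_j - alpha_j * beta_i). Collecting: alpha ∧ beta = (x^2 - 2*y*z) dx ∧ dy + (-x^2 + 2*z^2) dx ∧ dz + (2*x*(y - z)) dy ∧ dz.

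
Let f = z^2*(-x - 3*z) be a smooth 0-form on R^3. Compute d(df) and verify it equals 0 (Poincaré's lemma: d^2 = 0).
d(df) = 0

Step 1: df = sum_i (∂f/∂x_i) dx_i = (-z^2) dx + (0) dy + (z*(-2*x - 9*z)) dz.
Step 2: Apply d again. Using the 1-form formula, the coefficient of dx ∧ dy in d(df) is ∂^2 f/∂x ∂y - ∂^2 f/∂y ∂x = (0) - (0) = 0 (equality of mixed partials for smooth f).
Similarly for dx ∧ dz and dy ∧ dz — all coefficients vanish. So d(df) = 0.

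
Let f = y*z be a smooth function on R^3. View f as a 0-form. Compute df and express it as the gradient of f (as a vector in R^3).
df = (0) dx + (z) dy + (y) dz; grad f = (0, z, y)

For a 0-form f, d f = (∂f/∂x) dx + (∂f/∂y) dy + (∂f/∂z) dz. The components of the vector representation are exactly the entries of grad f in Cartesian coordinates:
  ∂f/∂x = 0
  ∂f/∂y = z
  ∂f/∂z = y.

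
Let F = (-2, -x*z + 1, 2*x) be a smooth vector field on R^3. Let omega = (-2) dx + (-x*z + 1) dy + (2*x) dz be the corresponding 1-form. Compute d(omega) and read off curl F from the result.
d(omega) = (x) dy ∧ dz + (-2) dz ∧ dx + (-z) dx ∧ dy; curl F = (x, -2, -z)

d omega = sum_{i<j} (∂f_j/∂x_i - ∂f_i/∂x_j) dx_i ∧ dx_j. Under the identification (dy ∧ dz, dz ∧ dx, dx ∧ dy) ↔ (e_x, e_y, e_z), the coefficients are exactly the components of curl F. Compute:
  ∂R/∂y - ∂Q/∂z = (0) - (-x) = x
  ∂P/∂z - ∂R/∂x = (0) - (2) = -2
  ∂Q/∂x - ∂P/∂y = (-z) - (0) = -z.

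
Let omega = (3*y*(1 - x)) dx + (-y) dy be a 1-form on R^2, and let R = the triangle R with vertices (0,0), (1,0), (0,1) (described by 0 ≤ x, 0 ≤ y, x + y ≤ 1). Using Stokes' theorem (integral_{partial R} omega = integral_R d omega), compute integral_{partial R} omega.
integral_(partial R) omega = -1

Stokes: integral_partial_R omega = integral_R d omega with d omega = (∂Q/∂x - ∂P/∂y) dx ∧ dy.
  ∂Q/∂x = 0
  ∂P/∂y = 3 - 3*x
  integrand = ∂Q/∂x - ∂P/∂y = 3*x - 3.
Integrating over R: integral_0^1 integral_0^{1-x} (3*x - 3) dy dx = -1.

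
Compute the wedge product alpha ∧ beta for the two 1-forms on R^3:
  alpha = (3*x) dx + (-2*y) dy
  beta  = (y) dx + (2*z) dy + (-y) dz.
alpha ∧ beta = (6*x*z + 2*y^2) dx ∧ dy + (-3*x*y) dx ∧ dz + (2*y^2) dy ∧ dz

Distribute the wedge, using dx_i ∧ dx_j = -dx_j ∧ dx_i and dx_i ∧ dx_i = 0. For each pair (i, j) with i < j, the coefficient of dx_i ∧ dx_j in alpha ∧ beta is (alpha_i * beta_j - alpha_j * beta_i). Collecting: alpha ∧ beta = (6*x*z + 2*y^2) dx ∧ dy + (-3*x*y) dx ∧ dz + (2*y^2) dy ∧ dz.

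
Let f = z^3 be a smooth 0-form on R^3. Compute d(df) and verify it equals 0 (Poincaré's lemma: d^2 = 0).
d(df) = 0

Step 1: df = sum_i (∂f/∂x_i) dx_i = (0) dx + (0) dy + (3*z^2) dz.
Step 2: Apply d again. Using the 1-form formula, the coefficient of dx ∧ dy in d(df) is ∂^2 f/∂x ∂y - ∂^2 f/∂y ∂x = (0) - (0) = 0 (equality of mixed partials for smooth f).
Similarly for dx ∧ dz and dy ∧ dz — all coefficients vanish. So d(df) = 0.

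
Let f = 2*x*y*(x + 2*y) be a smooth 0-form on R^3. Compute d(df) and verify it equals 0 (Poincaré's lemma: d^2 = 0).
d(df) = 0

Step 1: df = sum_i (∂f/∂x_i) dx_i = (4*y*(x + y)) dx + (2*x*(x + 4*y)) dy + (0) dz.
Step 2: Apply d again. Using the 1-form formula, the coefficient of dx ∧ dy in d(df) is ∂^2 f/∂x ∂y - ∂^2 f/∂y ∂x = (4*x + 8*y) - (4*x + 8*y) = 0 (equality of mixed partials for smooth f).
Similarly for dx ∧ dz and dy ∧ dz — all coefficients vanish. So d(df) = 0.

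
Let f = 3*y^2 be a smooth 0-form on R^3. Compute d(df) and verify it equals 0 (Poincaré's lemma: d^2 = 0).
d(df) = 0

Step 1: df = sum_i (∂f/∂x_i) dx_i = (0) dx + (6*y) dy + (0) dz.
Step 2: Apply d again. Using the 1-form formula, the coefficient of dx ∧ dy in d(df) is ∂^2 f/∂x ∂y - ∂^2 f/∂y ∂x = (0) - (0) = 0 (equality of mixed partials for smooth f).
Similarly for dx ∧ dz and dy ∧ dz — all coefficients vanish. So d(df) = 0.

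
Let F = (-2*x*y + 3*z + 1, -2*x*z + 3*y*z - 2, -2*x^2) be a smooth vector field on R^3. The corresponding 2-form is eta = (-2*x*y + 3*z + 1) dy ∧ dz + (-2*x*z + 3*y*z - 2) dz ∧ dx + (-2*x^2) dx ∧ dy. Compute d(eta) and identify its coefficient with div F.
d(eta) = (-2*y + 3*z) dx ∧ dy ∧ dz; div F = -2*y + 3*z

For a 2-form in R^3 of the form above, applying d gives a 3-form with coefficient ∂P/∂x + ∂Q/∂y + ∂R/∂z:
  ∂P/∂x = -2*y
  ∂Q/∂y = 3*z
  ∂R/∂z = 0
Sum = -2*y + 3*z, which is exactly div F.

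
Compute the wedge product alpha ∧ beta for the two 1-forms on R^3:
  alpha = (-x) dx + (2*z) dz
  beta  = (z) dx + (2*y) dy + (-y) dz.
alpha ∧ beta = (-2*x*y) dx ∧ dy + (x*y - 2*z^2) dx ∧ dz + (-4*y*z) dy ∧ dz

Distribute the wedge, using dx_i ∧ dx_j = -dx_j ∧ dx_i and dx_i ∧ dx_i = 0. For each pair (i, j) with i < j, the coefficient of dx_i ∧ dx_j in alpha ∧ beta is (alpha_i * beta_j - alpha_j * beta_i). Collecting: alpha ∧ beta = (-2*x*y) dx ∧ dy + (x*y - 2*z^2) dx ∧ dz + (-4*y*z) dy ∧ dz.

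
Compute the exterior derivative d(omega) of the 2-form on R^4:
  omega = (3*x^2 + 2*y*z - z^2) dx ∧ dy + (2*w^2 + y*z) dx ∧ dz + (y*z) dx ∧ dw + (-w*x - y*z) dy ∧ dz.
d(omega) = (-w + 2*y - 3*z) dx ∧ dy ∧ dz + (4*w - y) dx ∧ dz ∧ dw + (-z) dx ∧ dy ∧ dw + (-x) dy ∧ dz ∧ dw

For a 2-form omega = sum_{i<j} g_{ij} dx_i ∧ dx_j, the exterior derivative is
  d(omega) = sum_{i<j} d(g_{ij}) ∧ dx_i ∧ dx_j = sum_{i<j, k} (∂g_{ij}/∂x_k) dx_k ∧ dx_i ∧ dx_j.
Expand each term, using dx_k ∧ dx_i ∧ dx_j = sgn(permutation) dx_{(a)} ∧ dx_{(b)} ∧ dx_{(c)} with (a < b < c) sorted:
  d(3*x^2 + 2*y*z - z^2) includes (∂/∂z)(3*x^2 + 2*y*z - z^2) dz = (2*y - 2*z) dz, which multiplied by dx ∧ dy gives (2*y - 2*z) dx ∧ dy ∧ dz
  d(2*w^2 + y*z) includes (∂/∂y)(2*w^2 + y*z) dy = (z) dy, which multiplied by dx ∧ dz gives (-z) dx ∧ dy ∧ dz
  d(2*w^2 + y*z) includes (∂/∂w)(2*w^2 + y*z) dw = (4*w) dw, which multiplied by dx ∧ dz gives (4*w) dx ∧ dz ∧ dw
  d(y*z) includes (∂/∂y)(y*z) dy = (z) dy, which multiplied by dx ∧ dw gives (-z) dx ∧ dy ∧ dw
  d(y*z) includes (∂/∂z)(y*z) dz = (y) dz, which multiplied by dx ∧ dw gives (-y) dx ∧ dz ∧ dw
  d(-w*x - y*z) includes (∂/∂x)(-w*x - y*z) dx = (-w) dx, which multiplied by dy ∧ dz gives (-w) dx ∧ dy ∧ dz
  d(-w*x - y*z) includes (∂/∂w)(-w*x - y*z) dw = (-x) dw, which multiplied by dy ∧ dz gives (-x) dy ∧ dz ∧ dw
Collecting like 3-forms: d(omega) = (-w + 2*y - 3*z) dx ∧ dy ∧ dz + (4*w - y) dx ∧ dz ∧ dw + (-z) dx ∧ dy ∧ dw + (-x) dy ∧ dz ∧ dw.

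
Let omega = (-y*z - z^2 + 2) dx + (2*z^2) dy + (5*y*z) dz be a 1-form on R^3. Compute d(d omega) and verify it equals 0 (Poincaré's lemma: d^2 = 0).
d(d omega) = 0

Step 1: d omega = sum_{i<j} (∂f_j/∂x_i - ∂f_i/∂x_j) dx_i ∧ dx_j:
  coeff of dx ∧ dy: z
  coeff of dx ∧ dz: y + 2*z
  coeff of dy ∧ dz: z
Step 2: Apply d again to each 2-form coefficient. The only possible 3-form in R^3 is dx ∧ dy ∧ dz, with coefficient
  ∂(coeff of dy∧dz)/∂x - ∂(coeff of dx∧dz)/∂y + ∂(coeff of dx∧dy)/∂z
  = ∂/∂x (z) - ∂/∂y (y + 2*z) + ∂/∂z (z).
Each of these terms simplifies to sums of mixed partials that cancel in pairs. The result is 0 (by equality of mixed partials for smooth functions — Schwarz / Clairaut).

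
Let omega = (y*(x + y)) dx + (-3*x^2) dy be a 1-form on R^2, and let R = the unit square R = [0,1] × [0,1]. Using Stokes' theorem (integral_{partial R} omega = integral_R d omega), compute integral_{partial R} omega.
integral_(partial R) omega = -9/2

Stokes: integral_partial_R omega = integral_R d omega with d omega = (∂Q/∂x - ∂P/∂y) dx ∧ dy.
  ∂Q/∂x = -6*x
  ∂P/∂y = x + 2*y
  integrand = ∂Q/∂x - ∂P/∂y = -7*x - 2*y.
Integrating over R: integral_0^1 integral_0^1 (-7*x - 2*y) dx dy = -9/2.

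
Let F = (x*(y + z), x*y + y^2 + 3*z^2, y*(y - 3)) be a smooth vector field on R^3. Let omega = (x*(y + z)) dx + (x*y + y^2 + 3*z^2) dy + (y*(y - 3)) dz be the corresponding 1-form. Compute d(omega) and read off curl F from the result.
d(omega) = (2*y - 6*z - 3) dy ∧ dz + (x) dz ∧ dx + (-x + y) dx ∧ dy; curl F = (2*y - 6*z - 3, x, -x + y)

d omega = sum_{i<j} (∂f_j/∂x_i - ∂f_i/∂x_j) dx_i ∧ dx_j. Under the identification (dy ∧ dz, dz ∧ dx, dx ∧ dy) ↔ (e_x, e_y, e_z), the coefficients are exactly the components of curl F. Compute:
  ∂R/∂y - ∂Q/∂z = (2*y - 3) - (6*z) = 2*y - 6*z - 3
  ∂P/∂z - ∂R/∂x = (x) - (0) = x
  ∂Q/∂x - ∂P/∂y = (y) - (x) = -x + y.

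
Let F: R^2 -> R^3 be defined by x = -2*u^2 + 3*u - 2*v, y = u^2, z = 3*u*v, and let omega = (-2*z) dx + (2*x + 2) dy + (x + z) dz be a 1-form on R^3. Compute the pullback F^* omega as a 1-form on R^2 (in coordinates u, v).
F^* omega = (-8*u^3 + 18*u^2*v + 12*u^2 + 9*u*v^2 - 17*u*v + 4*u - 6*v^2) du + (3*u*(-2*u^2 + 3*u*v + 3*u + 2*v)) dv

Using F^*(f dg) = (f ∘ F) d(g ∘ F), substitute each coordinate x_i by F_i(u, v) in f_i, and replace dx_i by d F_i = (∂F_i/∂u) du + (∂F_i/∂v) dv.
  For the x component: f_1(F) = -6*u*v; d F_1 = (3 - 4*u) du + (-2) dv
  For the y component: f_2(F) = -4*u^2 + 6*u - 4*v + 2; d F_2 = (2*u) du + (0) dv
  For the z component: f_3(F) = -2*u^2 + 3*u*v + 3*u - 2*v; d F_3 = (3*v) du + (3*u) dv
Combining and collecting du, dv coefficients:
  coeff of du: -8*u^3 + 18*u^2*v + 12*u^2 + 9*u*v^2 - 17*u*v + 4*u - 6*v^2
  coeff of dv: 3*u*(-2*u^2 + 3*u*v + 3*u + 2*v)
F^* omega = (-8*u^3 + 18*u^2*v + 12*u^2 + 9*u*v^2 - 17*u*v + 4*u - 6*v^2) du + (3*u*(-2*u^2 + 3*u*v + 3*u + 2*v)) dv.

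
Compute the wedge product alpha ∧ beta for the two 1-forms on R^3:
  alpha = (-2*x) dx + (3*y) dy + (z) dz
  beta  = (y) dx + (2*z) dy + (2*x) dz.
alpha ∧ beta = (-4*x*z - 3*y^2) dx ∧ dy + (-4*x^2 - y*z) dx ∧ dz + (6*x*y - 2*z^2) dy ∧ dz

Distribute the wedge, using dx_i ∧ dx_j = -dx_j ∧ dx_i and dx_i ∧ dx_i = 0. For each pair (i, j) with i < j, the coefficient of dx_i ∧ dx_j in alpha ∧ beta is (alpha_i * beta_j - alpha_j * beta_i). Collecting: alpha ∧ beta = (-4*x*z - 3*y^2) dx ∧ dy + (-4*x^2 - y*z) dx ∧ dz + (6*x*y - 2*z^2) dy ∧ dz.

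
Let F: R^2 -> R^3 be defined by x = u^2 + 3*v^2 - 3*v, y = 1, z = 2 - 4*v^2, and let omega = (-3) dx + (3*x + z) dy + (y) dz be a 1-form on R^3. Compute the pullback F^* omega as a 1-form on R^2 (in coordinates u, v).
F^* omega = (-6*u) du + (9 - 26*v) dv

Using F^*(f dg) = (f ∘ F) d(g ∘ F), substitute each coordinate x_i by F_i(u, v) in f_i, and replace dx_i by d F_i = (∂F_i/∂u) du + (∂F_i/∂v) dv.
  For the x component: f_1(F) = -3; d F_1 = (2*u) du + (6*v - 3) dv
  For the y component: f_2(F) = 3*u^2 + 5*v^2 - 9*v + 2; d F_2 = (0) du + (0) dv
  For the z component: f_3(F) = 1; d F_3 = (0) du + (-8*v) dv
Combining and collecting du, dv coefficients:
  coeff of du: -6*u
  coeff of dv: 9 - 26*v
F^* omega = (-6*u) du + (9 - 26*v) dv.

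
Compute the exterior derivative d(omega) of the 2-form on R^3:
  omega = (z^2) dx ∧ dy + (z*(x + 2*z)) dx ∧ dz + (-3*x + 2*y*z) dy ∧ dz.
d(omega) = (2*z - 3) dx ∧ dy ∧ dz

For a 2-form omega = sum_{i<j} g_{ij} dx_i ∧ dx_j, the exterior derivative is
  d(omega) = sum_{i<j} d(g_{ij}) ∧ dx_i ∧ dx_j = sum_{i<j, k} (∂g_{ij}/∂x_k) dx_k ∧ dx_i ∧ dx_j.
Expand each term, using dx_k ∧ dx_i ∧ dx_j = sgn(permutation) dx_{(a)} ∧ dx_{(b)} ∧ dx_{(c)} with (a < b < c) sorted:
  d(z^2) includes (∂/∂z)(z^2) dz = (2*z) dz, which multiplied by dx ∧ dy gives (2*z) dx ∧ dy ∧ dz
  d(-3*x + 2*y*z) includes (∂/∂x)(-3*x + 2*y*z) dx = (-3) dx, which multiplied by dy ∧ dz gives (-3) dx ∧ dy ∧ dz
Collecting like 3-forms: d(omega) = (2*z - 3) dx ∧ dy ∧ dz.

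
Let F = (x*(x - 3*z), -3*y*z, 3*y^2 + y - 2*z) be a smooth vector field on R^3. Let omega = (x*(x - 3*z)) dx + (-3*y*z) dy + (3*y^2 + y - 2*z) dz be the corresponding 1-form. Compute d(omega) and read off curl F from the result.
d(omega) = (9*y + 1) dy ∧ dz + (-3*x) dz ∧ dx + (0) dx ∧ dy; curl F = (9*y + 1, -3*x, 0)

d omega = sum_{i<j} (∂f_j/∂x_i - ∂f_i/∂x_j) dx_i ∧ dx_j. Under the identification (dy ∧ dz, dz ∧ dx, dx ∧ dy) ↔ (e_x, e_y, e_z), the coefficients are exactly the components of curl F. Compute:
  ∂R/∂y - ∂Q/∂z = (6*y + 1) - (-3*y) = 9*y + 1
  ∂P/∂z - ∂R/∂x = (-3*x) - (0) = -3*x
  ∂Q/∂x - ∂P/∂y = (0) - (0) = 0.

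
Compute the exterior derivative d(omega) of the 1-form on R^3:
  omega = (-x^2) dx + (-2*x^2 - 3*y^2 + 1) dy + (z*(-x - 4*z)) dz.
d(omega) = (-4*x) dx ∧ dy + (-z) dx ∧ dz

For a 1-form omega = sum_i f_i dx_i, the exterior derivative is
  d(omega) = sum_{i < j} (∂f_j/∂x_i - ∂f_i/∂x_j) dx_i ∧ dx_j.
  coefficient of dx ∧ dy: ∂f_2/∂x - ∂f_1/∂y = ∂(-2*x^2 - 3*y^2 + 1)/∂x - ∂(-x^2)/∂y = -4*x
  coefficient of dx ∧ dz: ∂f_3/∂x - ∂f_1/∂z = ∂(z*(-x - 4*z))/∂x - ∂(-x^2)/∂z = -z
Assembling: d(omega) = (-4*x) dx ∧ dy + (-z) dx ∧ dz.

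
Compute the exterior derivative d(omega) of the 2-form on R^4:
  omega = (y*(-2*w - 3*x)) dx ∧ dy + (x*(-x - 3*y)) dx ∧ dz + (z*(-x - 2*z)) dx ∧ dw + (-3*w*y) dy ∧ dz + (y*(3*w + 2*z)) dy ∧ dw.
d(omega) = (-2*y) dx ∧ dy ∧ dw + (3*x) dx ∧ dy ∧ dz + (x + 4*z) dx ∧ dz ∧ dw + (-5*y) dy ∧ dz ∧ dw

For a 2-form omega = sum_{i<j} g_{ij} dx_i ∧ dx_j, the exterior derivative is
  d(omega) = sum_{i<j} d(g_{ij}) ∧ dx_i ∧ dx_j = sum_{i<j, k} (∂g_{ij}/∂x_k) dx_k ∧ dx_i ∧ dx_j.
Expand each term, using dx_k ∧ dx_i ∧ dx_j = sgn(permutation) dx_{(a)} ∧ dx_{(b)} ∧ dx_{(c)} with (a < b < c) sorted:
  d(y*(-2*w - 3*x)) includes (∂/∂w)(y*(-2*w - 3*x)) dw = (-2*y) dw, which multiplied by dx ∧ dy gives (-2*y) dx ∧ dy ∧ dw
  d(x*(-x - 3*y)) includes (∂/∂y)(x*(-x - 3*y)) dy = (-3*x) dy, which multiplied by dx ∧ dz gives (3*x) dx ∧ dy ∧ dz
  d(z*(-x - 2*z)) includes (∂/∂z)(z*(-x - 2*z)) dz = (-x - 4*z) dz, which multiplied by dx ∧ dw gives (x + 4*z) dx ∧ dz ∧ dw
  d(-3*w*y) includes (∂/∂w)(-3*w*y) dw = (-3*y) dw, which multiplied by dy ∧ dz gives (-3*y) dy ∧ dz ∧ dw
  d(y*(3*w + 2*z)) includes (∂/∂z)(y*(3*w + 2*z)) dz = (2*y) dz, which multiplied by dy ∧ dw gives (-2*y) dy ∧ dz ∧ dw
Collecting like 3-forms: d(omega) = (-2*y) dx ∧ dy ∧ dw + (3*x) dx ∧ dy ∧ dz + (x + 4*z) dx ∧ dz ∧ dw + (-5*y) dy ∧ dz ∧ dw.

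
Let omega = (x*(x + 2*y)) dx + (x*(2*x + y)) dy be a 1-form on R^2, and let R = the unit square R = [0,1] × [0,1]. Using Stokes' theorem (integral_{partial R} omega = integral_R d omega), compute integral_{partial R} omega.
integral_(partial R) omega = 3/2

Stokes: integral_partial_R omega = integral_R d omega with d omega = (∂Q/∂x - ∂P/∂y) dx ∧ dy.
  ∂Q/∂x = 4*x + y
  ∂P/∂y = 2*x
  integrand = ∂Q/∂x - ∂P/∂y = 2*x + y.
Integrating over R: integral_0^1 integral_0^1 (2*x + y) dx dy = 3/2.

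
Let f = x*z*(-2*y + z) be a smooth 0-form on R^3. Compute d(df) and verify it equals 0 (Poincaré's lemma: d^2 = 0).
d(df) = 0

Step 1: df = sum_i (∂f/∂x_i) dx_i = (z*(-2*y + z)) dx + (-2*x*z) dy + (2*x*(-y + z)) dz.
Step 2: Apply d again. Using the 1-form formula, the coefficient of dx ∧ dy in d(df) is ∂^2 f/∂x ∂y - ∂^2 f/∂y ∂x = (-2*z) - (-2*z) = 0 (equality of mixed partials for smooth f).
Similarly for dx ∧ dz and dy ∧ dz — all coefficients vanish. So d(df) = 0.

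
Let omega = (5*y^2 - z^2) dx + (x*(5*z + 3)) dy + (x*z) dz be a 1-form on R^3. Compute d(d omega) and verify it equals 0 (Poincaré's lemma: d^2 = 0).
d(d omega) = 0

Step 1: d omega = sum_{i<j} (∂f_j/∂x_i - ∂f_i/∂x_j) dx_i ∧ dx_j:
  coeff of dx ∧ dy: -10*y + 5*z + 3
  coeff of dx ∧ dz: 3*z
  coeff of dy ∧ dz: -5*x
Step 2: Apply d again to each 2-form coefficient. The only possible 3-form in R^3 is dx ∧ dy ∧ dz, with coefficient
  ∂(coeff of dy∧dz)/∂x - ∂(coeff of dx∧dz)/∂y + ∂(coeff of dx∧dy)/∂z
  = ∂/∂x (-5*x) - ∂/∂y (3*z) + ∂/∂z (-10*y + 5*z + 3).
Each of these terms simplifies to sums of mixed partials that cancel in pairs. The result is 0 (by equality of mixed partials for smooth functions — Schwarz / Clairaut).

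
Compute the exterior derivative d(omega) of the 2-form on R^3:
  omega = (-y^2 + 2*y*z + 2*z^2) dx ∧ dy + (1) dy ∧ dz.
d(omega) = (2*y + 4*z) dx ∧ dy ∧ dz

For a 2-form omega = sum_{i<j} g_{ij} dx_i ∧ dx_j, the exterior derivative is
  d(omega) = sum_{i<j} d(g_{ij}) ∧ dx_i ∧ dx_j = sum_{i<j, k} (∂g_{ij}/∂x_k) dx_k ∧ dx_i ∧ dx_j.
Expand each term, using dx_k ∧ dx_i ∧ dx_j = sgn(permutation) dx_{(a)} ∧ dx_{(b)} ∧ dx_{(c)} with (a < b < c) sorted:
  d(-y^2 + 2*y*z + 2*z^2) includes (∂/∂z)(-y^2 + 2*y*z + 2*z^2) dz = (2*y + 4*z) dz, which multiplied by dx ∧ dy gives (2*y + 4*z) dx ∧ dy ∧ dz
Collecting like 3-forms: d(omega) = (2*y + 4*z) dx ∧ dy ∧ dz.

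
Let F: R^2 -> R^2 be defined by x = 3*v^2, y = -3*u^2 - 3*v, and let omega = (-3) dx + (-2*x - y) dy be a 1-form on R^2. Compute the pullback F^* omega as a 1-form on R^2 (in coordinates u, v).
F^* omega = (18*u*(-u^2 + 2*v^2 - v)) du + (-9*u^2 + 18*v^2 - 27*v) dv

Using F^*(f dg) = (f ∘ F) d(g ∘ F), substitute each coordinate x_i by F_i(u, v) in f_i, and replace dx_i by d F_i = (∂F_i/∂u) du + (∂F_i/∂v) dv.
  For the x component: f_1(F) = -3; d F_1 = (0) du + (6*v) dv
  For the y component: f_2(F) = 3*u^2 - 6*v^2 + 3*v; d F_2 = (-6*u) du + (-3) dv
Combining and collecting du, dv coefficients:
  coeff of du: 18*u*(-u^2 + 2*v^2 - v)
  coeff of dv: -9*u^2 + 18*v^2 - 27*v
F^* omega = (18*u*(-u^2 + 2*v^2 - v)) du + (-9*u^2 + 18*v^2 - 27*v) dv.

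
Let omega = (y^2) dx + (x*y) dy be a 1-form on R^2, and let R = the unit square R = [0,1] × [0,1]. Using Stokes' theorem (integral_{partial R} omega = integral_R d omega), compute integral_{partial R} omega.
integral_(partial R) omega = -1/2

Stokes: integral_partial_R omega = integral_R d omega with d omega = (∂Q/∂x - ∂P/∂y) dx ∧ dy.
  ∂Q/∂x = y
  ∂P/∂y = 2*y
  integrand = ∂Q/∂x - ∂P/∂y = -y.
Integrating over R: integral_0^1 integral_0^1 (-y) dx dy = -1/2.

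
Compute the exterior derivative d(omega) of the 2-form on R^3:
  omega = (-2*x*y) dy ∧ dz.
d(omega) = (-2*y) dx ∧ dy ∧ dz

For a 2-form omega = sum_{i<j} g_{ij} dx_i ∧ dx_j, the exterior derivative is
  d(omega) = sum_{i<j} d(g_{ij}) ∧ dx_i ∧ dx_j = sum_{i<j, k} (∂g_{ij}/∂x_k) dx_k ∧ dx_i ∧ dx_j.
Expand each term, using dx_k ∧ dx_i ∧ dx_j = sgn(permutation) dx_{(a)} ∧ dx_{(b)} ∧ dx_{(c)} with (a < b < c) sorted:
  d(-2*x*y) includes (∂/∂x)(-2*x*y) dx = (-2*y) dx, which multiplied by dy ∧ dz gives (-2*y) dx ∧ dy ∧ dz
Collecting like 3-forms: d(omega) = (-2*y) dx ∧ dy ∧ dz.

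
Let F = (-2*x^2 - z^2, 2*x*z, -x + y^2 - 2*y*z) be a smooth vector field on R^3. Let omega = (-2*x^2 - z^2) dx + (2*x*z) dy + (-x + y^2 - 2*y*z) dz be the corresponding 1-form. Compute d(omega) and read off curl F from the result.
d(omega) = (-2*x + 2*y - 2*z) dy ∧ dz + (1 - 2*z) dz ∧ dx + (2*z) dx ∧ dy; curl F = (-2*x + 2*y - 2*z, 1 - 2*z, 2*z)

d omega = sum_{i<j} (∂f_j/∂x_i - ∂f_i/∂x_j) dx_i ∧ dx_j. Under the identification (dy ∧ dz, dz ∧ dx, dx ∧ dy) ↔ (e_x, e_y, e_z), the coefficients are exactly the components of curl F. Compute:
  ∂R/∂y - ∂Q/∂z = (2*y - 2*z) - (2*x) = -2*x + 2*y - 2*z
  ∂P/∂z - ∂R/∂x = (-2*z) - (-1) = 1 - 2*z
  ∂Q/∂x - ∂P/∂y = (2*z) - (0) = 2*z.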